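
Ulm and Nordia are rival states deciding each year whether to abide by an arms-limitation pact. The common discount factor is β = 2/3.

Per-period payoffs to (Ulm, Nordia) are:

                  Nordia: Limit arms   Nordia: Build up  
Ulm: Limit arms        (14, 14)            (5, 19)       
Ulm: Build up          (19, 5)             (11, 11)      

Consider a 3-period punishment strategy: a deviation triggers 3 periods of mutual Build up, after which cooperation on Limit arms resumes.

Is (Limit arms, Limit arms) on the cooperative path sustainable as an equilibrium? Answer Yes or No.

A one-shot deviation gives 19 now, then 11 for 3 periods, then back to 14.
Gain from deviating: (19−14) today; loss: (14−11) in each of the next 3 periods.
No-deviation condition: (14−11)(β+…+β^3) ≥ 19−14, i.e. β+…+β^3 ≥ 5/3.
At β = 2/3: β+…+β^3 = 1.4074 < 1.6667.
So cooperation is not sustainable.

No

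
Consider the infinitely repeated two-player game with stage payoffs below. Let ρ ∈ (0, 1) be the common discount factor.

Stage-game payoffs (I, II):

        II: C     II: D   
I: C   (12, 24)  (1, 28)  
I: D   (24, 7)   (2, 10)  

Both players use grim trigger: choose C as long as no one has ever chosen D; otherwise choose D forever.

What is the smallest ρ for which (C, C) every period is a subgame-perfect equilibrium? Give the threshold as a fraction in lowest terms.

For I: deviation gain 24−12 = 12, per-period punishment loss 12−2 = 10. IC gives ρ ≥ 12/22 = 6/11.
For II: gain 4, loss 14 per period, so ρ ≥ 4/18 = 2/9.
The tighter constraint is I's, so cooperation needs ρ ≥ 6/11.

6/11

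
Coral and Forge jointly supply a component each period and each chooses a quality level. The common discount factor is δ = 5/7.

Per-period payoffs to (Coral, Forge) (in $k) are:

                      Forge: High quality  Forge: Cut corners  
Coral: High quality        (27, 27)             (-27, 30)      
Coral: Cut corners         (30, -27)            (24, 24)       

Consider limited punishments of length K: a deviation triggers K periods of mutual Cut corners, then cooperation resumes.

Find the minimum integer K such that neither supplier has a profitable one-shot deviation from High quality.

2

Need Σ_{k=1}^{K} δ^k ≥ (30−27)/(27−24) = 1.0000 at δ = 5/7.
At K = 1 the sum is 0.7143 < 1.0000; at K = 2 it is 1.2245 ≥ 1.0000.
So the minimum punishment length is K = 2.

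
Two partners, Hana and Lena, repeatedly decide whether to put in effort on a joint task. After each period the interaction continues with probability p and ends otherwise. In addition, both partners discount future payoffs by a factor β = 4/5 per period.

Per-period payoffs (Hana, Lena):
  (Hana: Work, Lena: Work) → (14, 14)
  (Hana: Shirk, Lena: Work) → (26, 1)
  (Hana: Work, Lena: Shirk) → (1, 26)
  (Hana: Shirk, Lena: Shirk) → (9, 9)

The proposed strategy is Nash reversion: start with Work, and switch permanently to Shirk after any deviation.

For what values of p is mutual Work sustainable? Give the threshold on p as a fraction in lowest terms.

15/17

With continuation probability p and discount β, the effective per-period discount factor is βp.
Grim-trigger IC: βp ≥ (26−14)/(26−9) = 12/17.
So p ≥ (12/17)/(4/5) = 15/17.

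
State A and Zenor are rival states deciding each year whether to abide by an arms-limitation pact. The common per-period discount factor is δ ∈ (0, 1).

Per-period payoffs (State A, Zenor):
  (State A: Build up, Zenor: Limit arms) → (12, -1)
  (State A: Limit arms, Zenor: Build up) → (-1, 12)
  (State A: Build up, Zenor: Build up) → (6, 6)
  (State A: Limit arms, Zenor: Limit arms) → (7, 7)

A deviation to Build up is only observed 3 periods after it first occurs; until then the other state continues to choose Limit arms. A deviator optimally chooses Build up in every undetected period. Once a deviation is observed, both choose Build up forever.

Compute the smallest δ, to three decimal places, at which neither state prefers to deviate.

The best deviation is to choose Build up for all 3 undetected periods, earning 12 each, then 6 forever once detected.
Deviation value: 12(1−δ^3)/(1−δ) + 6δ^3/(1−δ); cooperation value: 7/(1−δ).
IC: 7 ≥ 12(1−δ^3) + 6δ^3 = 12 − 6δ^3.
So δ^3 ≥ 5/6, giving δ ≥ (5/6)^(1/3) ≈ 0.941.

0.941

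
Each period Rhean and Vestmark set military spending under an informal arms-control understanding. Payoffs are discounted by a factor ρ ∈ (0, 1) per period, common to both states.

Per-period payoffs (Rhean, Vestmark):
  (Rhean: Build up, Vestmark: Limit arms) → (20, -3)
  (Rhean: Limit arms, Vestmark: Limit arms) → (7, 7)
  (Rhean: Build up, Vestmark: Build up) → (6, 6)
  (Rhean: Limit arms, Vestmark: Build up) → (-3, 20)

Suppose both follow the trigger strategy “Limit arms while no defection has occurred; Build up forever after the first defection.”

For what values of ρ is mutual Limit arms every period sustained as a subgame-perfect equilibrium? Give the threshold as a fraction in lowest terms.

13/14

Cooperation forever yields 7 each period: 7/(1−ρ).
Deviating yields 20 once, then 6 forever: 20 + 6ρ/(1−ρ).
No profitable deviation requires 7/(1−ρ) ≥ 20 + 6ρ/(1−ρ).
Multiplying by (1−ρ): 7 ≥ 20(1−ρ) + 6ρ = 20 − 14ρ.
So 14ρ ≥ 13, i.e. ρ ≥ 13/14.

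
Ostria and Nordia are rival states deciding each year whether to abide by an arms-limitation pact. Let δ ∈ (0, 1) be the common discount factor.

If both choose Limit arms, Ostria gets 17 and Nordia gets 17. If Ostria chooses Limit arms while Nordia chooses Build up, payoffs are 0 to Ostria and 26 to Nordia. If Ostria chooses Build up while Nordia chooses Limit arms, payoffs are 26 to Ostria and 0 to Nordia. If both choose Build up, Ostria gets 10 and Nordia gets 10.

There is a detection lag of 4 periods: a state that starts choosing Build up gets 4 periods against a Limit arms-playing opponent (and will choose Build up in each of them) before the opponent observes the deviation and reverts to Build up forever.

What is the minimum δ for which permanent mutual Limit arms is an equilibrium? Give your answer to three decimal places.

0.866

The best deviation is to choose Build up for all 4 undetected periods, earning 26 each, then 10 forever once detected.
Deviation value: 26(1−δ^4)/(1−δ) + 10δ^4/(1−δ); cooperation value: 17/(1−δ).
IC: 17 ≥ 26(1−δ^4) + 10δ^4 = 26 − 16δ^4.
So δ^4 ≥ 9/16, giving δ ≥ (9/16)^(1/4) ≈ 0.866.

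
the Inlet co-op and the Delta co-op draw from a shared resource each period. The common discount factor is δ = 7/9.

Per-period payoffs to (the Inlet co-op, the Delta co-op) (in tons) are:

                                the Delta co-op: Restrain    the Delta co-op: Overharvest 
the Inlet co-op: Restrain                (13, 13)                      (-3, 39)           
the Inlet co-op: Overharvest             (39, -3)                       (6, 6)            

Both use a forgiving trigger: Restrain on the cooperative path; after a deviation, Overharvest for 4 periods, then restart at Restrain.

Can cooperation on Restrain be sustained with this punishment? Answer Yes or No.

No

IC: δ+…+δ^4 ≥ (39−13)/(13−6) = 26/7.
At δ = 7/9: partial sum = 2.2192 < 3.7143. Cooperation not sustainable.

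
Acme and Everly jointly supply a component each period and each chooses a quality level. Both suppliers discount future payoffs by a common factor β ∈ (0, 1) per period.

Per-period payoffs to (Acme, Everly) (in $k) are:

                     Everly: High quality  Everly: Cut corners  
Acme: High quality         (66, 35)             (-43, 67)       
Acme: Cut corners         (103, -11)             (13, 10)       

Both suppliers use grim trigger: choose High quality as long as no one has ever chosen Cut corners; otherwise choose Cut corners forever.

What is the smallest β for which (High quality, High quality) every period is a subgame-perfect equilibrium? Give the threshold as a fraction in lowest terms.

Acme's threshold: (103−66)/(103−13) = 37/90.
Everly's threshold: (67−35)/(67−10) = 32/57.
37/90 < 32/57, so Everly binds and β* = 32/57.

32/57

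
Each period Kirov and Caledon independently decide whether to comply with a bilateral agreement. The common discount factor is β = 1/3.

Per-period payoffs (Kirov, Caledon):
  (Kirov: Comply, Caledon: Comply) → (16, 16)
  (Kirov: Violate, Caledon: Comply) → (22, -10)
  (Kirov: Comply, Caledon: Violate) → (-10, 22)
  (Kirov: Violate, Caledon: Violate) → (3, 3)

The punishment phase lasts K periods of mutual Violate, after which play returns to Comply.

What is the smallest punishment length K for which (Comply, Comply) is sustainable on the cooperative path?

3

IC: β(1−β^K)/(1−β) ≥ (22−16)/(16−3) = 6/13.
With β = 1/3: need 1 − β^K ≥ 6/13·(1−1/3)/(1/3), i.e. β^K ≤ 0.0769.
Since (1/3)^2 = 0.1111 and (1/3)^3 = 0.0370, the smallest such K is 3.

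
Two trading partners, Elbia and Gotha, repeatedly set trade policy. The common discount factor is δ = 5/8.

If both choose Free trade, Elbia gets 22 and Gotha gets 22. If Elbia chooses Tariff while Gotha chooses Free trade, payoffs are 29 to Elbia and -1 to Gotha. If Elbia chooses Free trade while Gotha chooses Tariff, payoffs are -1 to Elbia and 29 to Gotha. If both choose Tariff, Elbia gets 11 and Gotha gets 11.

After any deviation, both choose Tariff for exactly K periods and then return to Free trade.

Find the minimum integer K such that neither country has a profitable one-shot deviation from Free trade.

IC: δ(1−δ^K)/(1−δ) ≥ (29−22)/(22−11) = 7/11.
With δ = 5/8: need 1 − δ^K ≥ 7/11·(1−5/8)/(5/8), i.e. δ^K ≤ 0.6182.
Since (5/8)^1 = 0.6250 and (5/8)^2 = 0.3906, the smallest such K is 2.

2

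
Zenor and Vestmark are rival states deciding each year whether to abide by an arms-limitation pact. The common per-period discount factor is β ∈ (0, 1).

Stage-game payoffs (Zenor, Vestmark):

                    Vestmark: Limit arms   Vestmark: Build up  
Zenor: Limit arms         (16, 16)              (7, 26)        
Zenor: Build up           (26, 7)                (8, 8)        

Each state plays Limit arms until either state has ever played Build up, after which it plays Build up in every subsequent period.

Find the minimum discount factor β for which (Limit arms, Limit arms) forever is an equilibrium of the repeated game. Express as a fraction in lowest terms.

5/9

Under grim trigger the critical discount factor is (T−C)/(T−P) with T = 26, C = 16, P = 8.
β* = (26−16)/(26−8) = 10/18 = 5/9.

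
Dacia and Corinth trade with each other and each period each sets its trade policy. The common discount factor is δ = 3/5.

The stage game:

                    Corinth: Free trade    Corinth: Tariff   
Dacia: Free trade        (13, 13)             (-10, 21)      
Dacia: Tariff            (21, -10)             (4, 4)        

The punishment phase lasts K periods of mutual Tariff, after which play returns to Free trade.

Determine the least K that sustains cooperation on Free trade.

2

IC: δ(1−δ^K)/(1−δ) ≥ (21−13)/(13−4) = 8/9.
With δ = 3/5: need 1 − δ^K ≥ 8/9·(1−3/5)/(3/5), i.e. δ^K ≤ 0.4074.
Since (3/5)^1 = 0.6000 and (3/5)^2 = 0.3600, the smallest such K is 2.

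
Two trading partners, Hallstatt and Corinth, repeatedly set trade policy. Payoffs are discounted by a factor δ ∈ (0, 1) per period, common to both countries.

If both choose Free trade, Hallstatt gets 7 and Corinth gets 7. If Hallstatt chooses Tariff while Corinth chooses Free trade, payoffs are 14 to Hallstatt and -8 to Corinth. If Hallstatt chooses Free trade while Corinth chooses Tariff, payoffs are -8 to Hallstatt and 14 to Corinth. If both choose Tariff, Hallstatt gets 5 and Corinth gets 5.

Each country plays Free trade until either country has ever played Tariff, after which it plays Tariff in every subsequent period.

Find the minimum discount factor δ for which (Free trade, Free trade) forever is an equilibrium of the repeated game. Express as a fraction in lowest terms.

Cooperation forever yields 7 each period: 7/(1−δ).
Deviating yields 14 once, then 5 forever: 14 + 5δ/(1−δ).
No profitable deviation requires 7/(1−δ) ≥ 14 + 5δ/(1−δ).
Multiplying by (1−δ): 7 ≥ 14(1−δ) + 5δ = 14 − 9δ.
So 9δ ≥ 7, i.e. δ ≥ 7/9.

7/9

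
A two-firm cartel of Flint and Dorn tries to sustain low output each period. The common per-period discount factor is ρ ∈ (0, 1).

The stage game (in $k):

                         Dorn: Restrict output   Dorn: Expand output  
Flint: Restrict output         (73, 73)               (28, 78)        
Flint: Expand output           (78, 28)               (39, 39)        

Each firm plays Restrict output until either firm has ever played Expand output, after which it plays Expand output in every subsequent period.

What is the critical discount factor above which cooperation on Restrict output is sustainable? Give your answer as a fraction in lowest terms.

73/(1−ρ) ≥ 78 + 39ρ/(1−ρ)
73 ≥ 78 − 39ρ
ρ ≥ 5/39.

5/39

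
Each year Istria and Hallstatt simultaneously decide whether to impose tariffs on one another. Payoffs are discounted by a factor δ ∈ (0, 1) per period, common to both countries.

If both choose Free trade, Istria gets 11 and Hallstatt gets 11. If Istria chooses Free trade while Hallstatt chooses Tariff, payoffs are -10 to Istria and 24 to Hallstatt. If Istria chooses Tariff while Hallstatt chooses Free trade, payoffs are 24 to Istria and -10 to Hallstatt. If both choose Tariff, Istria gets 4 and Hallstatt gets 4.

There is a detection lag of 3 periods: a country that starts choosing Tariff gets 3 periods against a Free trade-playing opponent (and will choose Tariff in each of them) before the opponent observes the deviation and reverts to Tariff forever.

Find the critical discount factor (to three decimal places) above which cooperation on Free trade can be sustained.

Deviating for the 3 undetected periods gains 24−11 = 13 per period over cooperation, then loses 11−4 = 7 per period forever once punishment starts.
Gain: 13(1 + δ + … + δ^2); loss: 7·δ^3/(1−δ).
No profitable deviation ⇔ 13(1−δ^3) ≤ 7·δ^3, i.e. δ^3 ≥ 13/(13+7) = 13/20.
Hence δ ≥ (13/20)^(1/3) ≈ 0.866.

0.866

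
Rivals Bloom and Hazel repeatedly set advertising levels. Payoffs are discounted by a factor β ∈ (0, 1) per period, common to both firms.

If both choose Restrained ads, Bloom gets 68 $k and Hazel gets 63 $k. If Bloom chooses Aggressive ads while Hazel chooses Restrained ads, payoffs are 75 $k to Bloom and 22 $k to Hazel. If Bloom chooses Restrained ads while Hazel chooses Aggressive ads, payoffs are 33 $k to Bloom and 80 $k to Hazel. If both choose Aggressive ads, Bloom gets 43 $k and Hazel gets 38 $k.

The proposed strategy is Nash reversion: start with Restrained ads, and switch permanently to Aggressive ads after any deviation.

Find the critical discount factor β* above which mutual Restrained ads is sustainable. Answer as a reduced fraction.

Bloom's threshold: (75−68)/(75−43) = 7/32.
Hazel's threshold: (80−63)/(80−38) = 17/42.
7/32 < 17/42, so Hazel binds and β* = 17/42.

17/42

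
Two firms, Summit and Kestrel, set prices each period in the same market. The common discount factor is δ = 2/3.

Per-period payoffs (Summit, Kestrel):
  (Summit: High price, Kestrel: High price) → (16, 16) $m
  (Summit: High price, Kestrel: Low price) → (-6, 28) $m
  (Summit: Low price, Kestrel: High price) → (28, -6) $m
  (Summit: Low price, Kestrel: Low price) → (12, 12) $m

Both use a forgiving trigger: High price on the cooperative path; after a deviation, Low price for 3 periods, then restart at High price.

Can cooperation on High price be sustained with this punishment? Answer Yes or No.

Comparing payoff streams over the 4 periods until play realigns: cooperate → 16(1+δ+…+δ^3); deviate → 28 + 12(δ+…+δ^3).
Cooperation is sustained iff (16−12)(δ+…+δ^3) ≥ 28−16.
δ+…+δ^3 = 2/3·(1−(2/3)^3)/(1−2/3) = 1.4074, and (28−16)/(16−12) = 3.0000.
1.4074 < 3.0000, so cooperation is not sustainable.

No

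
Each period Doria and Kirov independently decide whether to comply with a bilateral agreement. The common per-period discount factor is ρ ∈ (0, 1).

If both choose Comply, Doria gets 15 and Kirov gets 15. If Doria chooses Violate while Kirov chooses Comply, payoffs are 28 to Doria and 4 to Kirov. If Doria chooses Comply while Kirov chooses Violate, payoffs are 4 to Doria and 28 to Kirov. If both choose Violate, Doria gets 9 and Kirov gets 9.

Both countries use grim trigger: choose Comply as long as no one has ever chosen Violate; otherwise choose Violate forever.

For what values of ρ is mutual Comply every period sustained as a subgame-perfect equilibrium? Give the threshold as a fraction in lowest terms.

13/19

15/(1−ρ) ≥ 28 + 9ρ/(1−ρ)
15 ≥ 28 − 19ρ
ρ ≥ 13/19.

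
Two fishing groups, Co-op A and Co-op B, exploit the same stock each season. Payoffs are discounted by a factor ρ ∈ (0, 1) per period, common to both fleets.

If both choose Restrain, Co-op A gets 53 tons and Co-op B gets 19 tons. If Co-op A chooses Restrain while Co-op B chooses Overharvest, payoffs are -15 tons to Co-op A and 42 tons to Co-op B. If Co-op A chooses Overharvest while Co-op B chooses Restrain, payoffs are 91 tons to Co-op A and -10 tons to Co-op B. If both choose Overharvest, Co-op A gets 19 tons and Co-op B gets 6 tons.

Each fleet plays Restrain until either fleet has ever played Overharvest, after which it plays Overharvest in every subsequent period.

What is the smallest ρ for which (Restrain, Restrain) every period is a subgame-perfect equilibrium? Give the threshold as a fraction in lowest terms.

For Co-op A: deviation gain 91−53 = 38, per-period punishment loss 53−19 = 34. IC gives ρ ≥ 38/72 = 19/36.
For Co-op B: gain 23, loss 13 per period, so ρ ≥ 23/36.
The tighter constraint is Co-op B's, so cooperation needs ρ ≥ 23/36.

23/36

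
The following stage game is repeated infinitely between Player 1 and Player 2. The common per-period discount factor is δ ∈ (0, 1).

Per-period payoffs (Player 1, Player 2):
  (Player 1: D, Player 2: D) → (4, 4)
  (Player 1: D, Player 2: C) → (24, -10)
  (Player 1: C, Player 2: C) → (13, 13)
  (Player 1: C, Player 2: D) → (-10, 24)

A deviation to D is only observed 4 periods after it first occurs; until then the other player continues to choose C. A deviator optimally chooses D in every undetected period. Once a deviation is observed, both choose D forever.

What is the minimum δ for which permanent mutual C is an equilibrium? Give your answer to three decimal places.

Deviating for the 4 undetected periods gains 24−13 = 11 per period over cooperation, then loses 13−4 = 9 per period forever once punishment starts.
Gain: 11(1 + δ + … + δ^3); loss: 9·δ^4/(1−δ).
No profitable deviation ⇔ 11(1−δ^4) ≤ 9·δ^4, i.e. δ^4 ≥ 11/(11+9) = 11/20.
Hence δ ≥ (11/20)^(1/4) ≈ 0.861.

0.861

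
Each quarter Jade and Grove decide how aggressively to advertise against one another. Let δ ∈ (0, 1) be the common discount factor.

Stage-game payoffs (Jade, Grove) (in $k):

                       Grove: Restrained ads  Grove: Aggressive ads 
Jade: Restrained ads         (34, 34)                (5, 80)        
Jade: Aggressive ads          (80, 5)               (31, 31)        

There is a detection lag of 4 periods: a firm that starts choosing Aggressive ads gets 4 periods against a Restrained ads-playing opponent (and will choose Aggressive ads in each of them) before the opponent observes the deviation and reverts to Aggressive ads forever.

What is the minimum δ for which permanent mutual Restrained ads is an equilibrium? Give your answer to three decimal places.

0.984

A deviator earns 80 for 4 periods, then 31 forever; cooperating earns 34 forever. Multiplying the IC by (1−δ):
34 ≥ 80(1−δ^4) + 31δ^4, so 49·δ^4 ≥ 46 and δ^4 ≥ 46/49.
δ ≥ (46/49)^(1/4) ≈ 0.984.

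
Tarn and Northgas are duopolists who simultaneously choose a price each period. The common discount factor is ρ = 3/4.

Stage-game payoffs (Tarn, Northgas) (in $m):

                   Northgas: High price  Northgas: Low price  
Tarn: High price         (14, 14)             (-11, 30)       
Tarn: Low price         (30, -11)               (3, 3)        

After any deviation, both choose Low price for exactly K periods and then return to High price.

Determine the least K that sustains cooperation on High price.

3

No profitable deviation requires (14−3)(ρ+…+ρ^K) ≥ 30−14, i.e. ρ+…+ρ^K ≥ 16/11 ≈ 1.4545.
With ρ = 3/4, the partial sums are K=1: 0.7500, K=2: 1.3125, K=3: 1.7344.
K = 3 is the first length at which the sum reaches 1.4545.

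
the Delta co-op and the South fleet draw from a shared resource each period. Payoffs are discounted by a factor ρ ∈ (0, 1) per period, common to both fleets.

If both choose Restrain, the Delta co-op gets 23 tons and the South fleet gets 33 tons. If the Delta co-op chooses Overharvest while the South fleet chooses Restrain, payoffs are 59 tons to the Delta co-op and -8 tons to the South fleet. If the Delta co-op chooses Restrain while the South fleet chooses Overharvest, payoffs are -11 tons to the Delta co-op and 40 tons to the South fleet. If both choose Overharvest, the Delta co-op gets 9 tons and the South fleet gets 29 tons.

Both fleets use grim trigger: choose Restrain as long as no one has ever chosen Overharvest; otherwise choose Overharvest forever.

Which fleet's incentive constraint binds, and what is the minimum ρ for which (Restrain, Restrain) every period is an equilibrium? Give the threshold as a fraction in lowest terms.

the Delta co-op: cooperation gives 23 each period; deviation gives 59 once then 9 forever.
  23/(1−ρ) ≥ 59 + 9ρ/(1−ρ) ⇒ ρ ≥ 36/50 = 18/25.
the South fleet: cooperation gives 33 each period; deviation gives 40 once then 29 forever.
  ρ ≥ 7/11.
Both must hold, so the binding constraint is the Delta co-op's: ρ ≥ 18/25.

the Delta co-op; ρ ≥ 18/25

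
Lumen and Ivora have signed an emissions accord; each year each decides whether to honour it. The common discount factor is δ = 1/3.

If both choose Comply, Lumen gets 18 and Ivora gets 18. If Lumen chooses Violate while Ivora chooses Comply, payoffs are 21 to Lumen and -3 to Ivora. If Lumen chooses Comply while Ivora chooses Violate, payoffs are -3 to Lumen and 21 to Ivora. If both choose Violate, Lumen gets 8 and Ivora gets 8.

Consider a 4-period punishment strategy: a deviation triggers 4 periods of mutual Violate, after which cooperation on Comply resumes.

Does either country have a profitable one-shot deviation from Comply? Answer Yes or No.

A one-shot deviation gives 21 now, then 8 for 4 periods, then back to 18.
Gain from deviating: (21−18) today; loss: (18−8) in each of the next 4 periods.
No-deviation condition: (18−8)(δ+…+δ^4) ≥ 21−18, i.e. δ+…+δ^4 ≥ 3/10.
At δ = 1/3: δ+…+δ^4 = 0.4938 ≥ 0.3000.
So cooperation is sustainable.

No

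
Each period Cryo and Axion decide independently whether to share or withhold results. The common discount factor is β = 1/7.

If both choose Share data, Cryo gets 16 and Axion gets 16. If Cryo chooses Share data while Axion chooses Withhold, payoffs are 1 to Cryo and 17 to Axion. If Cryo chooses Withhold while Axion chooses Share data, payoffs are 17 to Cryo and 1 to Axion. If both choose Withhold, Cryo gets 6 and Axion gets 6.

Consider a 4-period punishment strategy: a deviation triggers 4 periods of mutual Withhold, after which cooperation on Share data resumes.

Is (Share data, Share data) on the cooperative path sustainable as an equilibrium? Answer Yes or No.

Comparing payoff streams over the 5 periods until play realigns: cooperate → 16(1+β+…+β^4); deviate → 17 + 6(β+…+β^4).
Cooperation is sustained iff (16−6)(β+…+β^4) ≥ 17−16.
β+…+β^4 = 1/7·(1−(1/7)^4)/(1−1/7) = 0.1666, and (17−16)/(16−6) = 0.1000.
0.1666 ≥ 0.1000, so cooperation is sustainable.

Yes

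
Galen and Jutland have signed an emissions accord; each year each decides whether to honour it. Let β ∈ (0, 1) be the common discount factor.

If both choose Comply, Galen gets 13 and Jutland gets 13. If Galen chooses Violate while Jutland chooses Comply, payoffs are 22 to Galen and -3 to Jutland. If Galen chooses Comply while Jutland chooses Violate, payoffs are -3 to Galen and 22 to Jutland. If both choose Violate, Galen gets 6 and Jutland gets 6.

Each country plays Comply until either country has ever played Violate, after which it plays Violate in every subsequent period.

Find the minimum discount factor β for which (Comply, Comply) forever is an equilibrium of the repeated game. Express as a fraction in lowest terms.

One-period gain from deviating is 22 − 13 = 9. The loss is 13 − 6 = 7 in every subsequent period, with present value 7·β/(1−β).
Deviation is unprofitable when 7·β/(1−β) ≥ 9, i.e. β/(1−β) ≥ 9/7.
Equivalently β ≥ 9/(9+7) = 9/16.

9/16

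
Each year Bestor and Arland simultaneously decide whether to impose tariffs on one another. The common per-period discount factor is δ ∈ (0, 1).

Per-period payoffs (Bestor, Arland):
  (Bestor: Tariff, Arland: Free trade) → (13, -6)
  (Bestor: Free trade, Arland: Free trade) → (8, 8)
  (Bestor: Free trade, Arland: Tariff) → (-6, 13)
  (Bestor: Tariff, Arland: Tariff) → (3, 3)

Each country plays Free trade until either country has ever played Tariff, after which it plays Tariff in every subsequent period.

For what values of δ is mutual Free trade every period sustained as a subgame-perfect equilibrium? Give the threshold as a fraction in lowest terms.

One-period gain from deviating is 13 − 8 = 5. The loss is 8 − 3 = 5 in every subsequent period, with present value 5·δ/(1−δ).
Deviation is unprofitable when 5·δ/(1−δ) ≥ 5, i.e. δ/(1−δ) ≥ 1.
Equivalently δ ≥ 5/(5+5) = 1/2.

1/2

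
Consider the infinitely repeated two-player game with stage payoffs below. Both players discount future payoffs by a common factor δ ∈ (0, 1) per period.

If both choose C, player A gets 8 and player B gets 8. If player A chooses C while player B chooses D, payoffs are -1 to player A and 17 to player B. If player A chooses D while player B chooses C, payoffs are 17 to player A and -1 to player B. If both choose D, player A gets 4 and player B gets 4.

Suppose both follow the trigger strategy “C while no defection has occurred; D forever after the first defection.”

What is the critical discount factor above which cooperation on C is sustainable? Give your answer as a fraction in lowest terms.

Cooperation forever yields 8 each period: 8/(1−δ).
Deviating yields 17 once, then 4 forever: 17 + 4δ/(1−δ).
No profitable deviation requires 8/(1−δ) ≥ 17 + 4δ/(1−δ).
Multiplying by (1−δ): 8 ≥ 17(1−δ) + 4δ = 17 − 13δ.
So 13δ ≥ 9, i.e. δ ≥ 9/13.

9/13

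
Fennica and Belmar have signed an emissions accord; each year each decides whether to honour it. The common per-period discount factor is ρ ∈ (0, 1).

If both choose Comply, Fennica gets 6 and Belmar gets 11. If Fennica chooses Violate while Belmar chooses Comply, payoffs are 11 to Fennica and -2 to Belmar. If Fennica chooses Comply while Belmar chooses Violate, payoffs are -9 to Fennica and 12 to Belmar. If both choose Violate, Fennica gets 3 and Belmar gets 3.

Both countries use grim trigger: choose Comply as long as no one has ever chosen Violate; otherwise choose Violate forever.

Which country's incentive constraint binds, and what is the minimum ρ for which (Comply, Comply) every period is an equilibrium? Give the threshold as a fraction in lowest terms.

Fennica; ρ ≥ 5/8

For Fennica: deviation gain 11−6 = 5, per-period punishment loss 6−3 = 3. IC gives ρ ≥ 5/8.
For Belmar: gain 1, loss 8 per period, so ρ ≥ 1/9.
The tighter constraint is Fennica's, so cooperation needs ρ ≥ 5/8.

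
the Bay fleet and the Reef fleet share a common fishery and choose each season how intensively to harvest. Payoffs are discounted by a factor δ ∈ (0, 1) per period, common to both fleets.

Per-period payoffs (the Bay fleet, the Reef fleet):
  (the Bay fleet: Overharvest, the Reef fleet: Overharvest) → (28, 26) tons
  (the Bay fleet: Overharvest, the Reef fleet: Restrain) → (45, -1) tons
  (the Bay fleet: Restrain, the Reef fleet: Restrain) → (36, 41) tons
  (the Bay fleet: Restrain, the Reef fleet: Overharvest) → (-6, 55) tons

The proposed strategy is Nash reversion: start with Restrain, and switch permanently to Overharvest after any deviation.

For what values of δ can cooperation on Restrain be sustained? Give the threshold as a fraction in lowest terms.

9/17

the Bay fleet's threshold: (45−36)/(45−28) = 9/17.
the Reef fleet's threshold: (55−41)/(55−26) = 14/29.
9/17 > 14/29, so the Bay fleet binds and δ* = 9/17.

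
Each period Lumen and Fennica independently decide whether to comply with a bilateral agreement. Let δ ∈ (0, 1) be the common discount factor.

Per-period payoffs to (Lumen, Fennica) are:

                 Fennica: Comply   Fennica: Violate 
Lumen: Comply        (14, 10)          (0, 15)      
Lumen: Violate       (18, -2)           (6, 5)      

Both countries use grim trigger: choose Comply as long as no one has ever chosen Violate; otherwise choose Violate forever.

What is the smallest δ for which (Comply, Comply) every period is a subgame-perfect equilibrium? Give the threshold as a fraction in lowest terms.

1/2

Lumen: cooperation gives 14 each period; deviation gives 18 once then 6 forever.
  14/(1−δ) ≥ 18 + 6δ/(1−δ) ⇒ δ ≥ 4/12 = 1/3.
Fennica: cooperation gives 10 each period; deviation gives 15 once then 5 forever.
  δ ≥ 5/10 = 1/2.
Both must hold, so the binding constraint is Fennica's: δ ≥ 1/2.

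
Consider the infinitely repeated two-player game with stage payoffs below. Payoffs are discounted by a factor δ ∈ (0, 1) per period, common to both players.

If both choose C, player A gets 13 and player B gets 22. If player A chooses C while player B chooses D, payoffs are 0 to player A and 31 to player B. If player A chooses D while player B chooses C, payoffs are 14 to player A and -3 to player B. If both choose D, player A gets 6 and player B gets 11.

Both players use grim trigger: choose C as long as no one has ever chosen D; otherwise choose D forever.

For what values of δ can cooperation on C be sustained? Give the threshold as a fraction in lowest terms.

9/20

For player A: deviation gain 14−13 = 1, per-period punishment loss 13−6 = 7. IC gives δ ≥ 1/8.
For player B: gain 9, loss 11 per period, so δ ≥ 9/20.
The tighter constraint is player B's, so cooperation needs δ ≥ 9/20.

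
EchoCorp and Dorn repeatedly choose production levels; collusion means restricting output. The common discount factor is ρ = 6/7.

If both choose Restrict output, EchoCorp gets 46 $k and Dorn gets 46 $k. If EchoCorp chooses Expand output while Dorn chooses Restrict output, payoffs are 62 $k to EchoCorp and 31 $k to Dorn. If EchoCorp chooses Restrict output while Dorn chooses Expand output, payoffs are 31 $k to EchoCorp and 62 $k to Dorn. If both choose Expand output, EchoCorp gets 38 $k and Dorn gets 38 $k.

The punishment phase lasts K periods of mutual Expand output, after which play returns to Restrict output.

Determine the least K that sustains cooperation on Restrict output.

IC: ρ(1−ρ^K)/(1−ρ) ≥ (62−46)/(46−38) = 2.
With ρ = 6/7: need 1 − ρ^K ≥ 2·(1−6/7)/(6/7), i.e. ρ^K ≤ 0.6667.
Since (6/7)^2 = 0.7347 and (6/7)^3 = 0.6297, the smallest such K is 3.

3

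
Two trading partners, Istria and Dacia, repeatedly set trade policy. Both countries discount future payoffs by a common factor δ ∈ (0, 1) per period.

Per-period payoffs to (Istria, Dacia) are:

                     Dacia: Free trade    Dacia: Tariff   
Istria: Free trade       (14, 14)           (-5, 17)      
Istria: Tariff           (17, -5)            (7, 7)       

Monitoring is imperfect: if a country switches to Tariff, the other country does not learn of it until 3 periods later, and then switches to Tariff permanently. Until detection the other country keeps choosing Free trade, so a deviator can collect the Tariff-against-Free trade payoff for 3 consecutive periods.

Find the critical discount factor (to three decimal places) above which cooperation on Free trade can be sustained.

0.669

A deviator earns 17 for 3 periods, then 7 forever; cooperating earns 14 forever. Multiplying the IC by (1−δ):
14 ≥ 17(1−δ^3) + 7δ^3, so 10·δ^3 ≥ 3 and δ^3 ≥ 3/10.
δ ≥ (3/10)^(1/3) ≈ 0.669.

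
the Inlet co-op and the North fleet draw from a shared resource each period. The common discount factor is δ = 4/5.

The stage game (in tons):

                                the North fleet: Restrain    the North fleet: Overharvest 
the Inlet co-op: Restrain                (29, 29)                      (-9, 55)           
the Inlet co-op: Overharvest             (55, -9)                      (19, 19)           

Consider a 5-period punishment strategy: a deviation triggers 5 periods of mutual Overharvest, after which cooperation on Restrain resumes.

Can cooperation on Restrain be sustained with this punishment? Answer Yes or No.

IC: δ+…+δ^5 ≥ (55−29)/(29−19) = 13/5.
At δ = 4/5: partial sum = 2.6893 ≥ 2.6000. Cooperation sustainable.

Yes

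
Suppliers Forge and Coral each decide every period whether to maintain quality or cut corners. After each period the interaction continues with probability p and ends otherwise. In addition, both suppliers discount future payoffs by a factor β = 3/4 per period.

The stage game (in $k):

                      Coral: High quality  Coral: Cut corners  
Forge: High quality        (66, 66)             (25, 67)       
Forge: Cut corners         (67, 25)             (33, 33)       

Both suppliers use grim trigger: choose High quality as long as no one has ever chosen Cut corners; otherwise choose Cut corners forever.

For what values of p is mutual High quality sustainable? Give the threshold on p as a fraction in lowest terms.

2/51

With continuation probability p and discount β, the effective per-period discount factor is βp.
Grim-trigger IC: βp ≥ (67−66)/(67−33) = 1/34.
So p ≥ (1/34)/(3/4) = 2/51.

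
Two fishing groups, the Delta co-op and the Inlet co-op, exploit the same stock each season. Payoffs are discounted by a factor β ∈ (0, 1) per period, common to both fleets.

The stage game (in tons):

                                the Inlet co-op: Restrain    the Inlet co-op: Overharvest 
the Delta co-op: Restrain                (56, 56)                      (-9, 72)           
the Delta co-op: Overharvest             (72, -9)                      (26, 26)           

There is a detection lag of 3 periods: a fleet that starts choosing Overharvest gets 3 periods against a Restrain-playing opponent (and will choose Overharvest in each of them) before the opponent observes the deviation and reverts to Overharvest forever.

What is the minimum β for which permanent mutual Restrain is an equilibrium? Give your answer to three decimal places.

Deviating for the 3 undetected periods gains 72−56 = 16 per period over cooperation, then loses 56−26 = 30 per period forever once punishment starts.
Gain: 16(1 + β + … + β^2); loss: 30·β^3/(1−β).
No profitable deviation ⇔ 16(1−β^3) ≤ 30·β^3, i.e. β^3 ≥ 16/(16+30) = 8/23.
Hence β ≥ (8/23)^(1/3) ≈ 0.703.

0.703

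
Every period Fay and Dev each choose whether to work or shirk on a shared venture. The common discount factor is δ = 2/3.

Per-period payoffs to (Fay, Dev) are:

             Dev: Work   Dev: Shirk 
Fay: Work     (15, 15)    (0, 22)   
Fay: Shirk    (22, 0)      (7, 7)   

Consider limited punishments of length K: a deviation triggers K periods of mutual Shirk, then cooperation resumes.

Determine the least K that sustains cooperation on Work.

2

Need Σ_{k=1}^{K} δ^k ≥ (22−15)/(15−7) = 0.8750 at δ = 2/3.
At K = 1 the sum is 0.6667 < 0.8750; at K = 2 it is 1.1111 ≥ 0.8750.
So the minimum punishment length is K = 2.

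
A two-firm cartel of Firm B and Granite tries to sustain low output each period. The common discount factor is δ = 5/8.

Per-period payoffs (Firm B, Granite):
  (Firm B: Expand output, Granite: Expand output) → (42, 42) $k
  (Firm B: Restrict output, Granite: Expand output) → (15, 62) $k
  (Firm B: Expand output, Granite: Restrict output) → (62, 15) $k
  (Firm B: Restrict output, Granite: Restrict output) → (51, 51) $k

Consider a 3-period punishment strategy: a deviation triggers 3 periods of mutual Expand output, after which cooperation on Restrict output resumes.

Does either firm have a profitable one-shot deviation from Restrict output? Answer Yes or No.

No

IC: δ+…+δ^3 ≥ (62−51)/(51−42) = 11/9.
At δ = 5/8: partial sum = 1.2598 ≥ 1.2222. Cooperation sustainable.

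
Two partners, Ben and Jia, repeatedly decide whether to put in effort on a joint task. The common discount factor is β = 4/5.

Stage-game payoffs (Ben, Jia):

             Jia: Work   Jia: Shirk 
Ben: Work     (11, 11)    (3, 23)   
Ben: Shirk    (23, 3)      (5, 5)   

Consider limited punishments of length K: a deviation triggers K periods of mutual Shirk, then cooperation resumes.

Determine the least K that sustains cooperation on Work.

4

No profitable deviation requires (11−5)(β+…+β^K) ≥ 23−11, i.e. β+…+β^K ≥ 2 ≈ 2.0000.
With β = 4/5, the partial sums are K=1: 0.8000, K=2: 1.4400, K=3: 1.9520, K=4: 2.3616.
K = 4 is the first length at which the sum reaches 2.0000.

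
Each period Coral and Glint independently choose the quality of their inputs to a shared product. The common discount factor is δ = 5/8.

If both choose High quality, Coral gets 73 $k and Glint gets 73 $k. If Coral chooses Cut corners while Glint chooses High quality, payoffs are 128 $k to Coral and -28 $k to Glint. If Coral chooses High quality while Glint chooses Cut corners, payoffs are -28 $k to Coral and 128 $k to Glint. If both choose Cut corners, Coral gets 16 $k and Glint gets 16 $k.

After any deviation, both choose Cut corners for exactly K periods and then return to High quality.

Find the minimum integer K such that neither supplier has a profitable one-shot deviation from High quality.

Need Σ_{k=1}^{K} δ^k ≥ (128−73)/(73−16) = 0.9649 at δ = 5/8.
At K = 1 the sum is 0.6250 < 0.9649; at K = 2 it is 1.0156 ≥ 0.9649.
So the minimum punishment length is K = 2.

2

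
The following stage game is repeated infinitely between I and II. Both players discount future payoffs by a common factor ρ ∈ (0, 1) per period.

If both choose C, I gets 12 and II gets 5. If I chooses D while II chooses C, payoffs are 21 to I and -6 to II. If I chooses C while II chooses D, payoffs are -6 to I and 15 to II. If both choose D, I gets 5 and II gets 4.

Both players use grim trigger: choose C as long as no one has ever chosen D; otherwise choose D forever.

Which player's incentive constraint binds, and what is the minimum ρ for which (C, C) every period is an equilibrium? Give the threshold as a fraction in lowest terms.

II; ρ ≥ 10/11

For I: deviation gain 21−12 = 9, per-period punishment loss 12−5 = 7. IC gives ρ ≥ 9/16.
For II: gain 10, loss 1 per period, so ρ ≥ 10/11.
The tighter constraint is II's, so cooperation needs ρ ≥ 10/11.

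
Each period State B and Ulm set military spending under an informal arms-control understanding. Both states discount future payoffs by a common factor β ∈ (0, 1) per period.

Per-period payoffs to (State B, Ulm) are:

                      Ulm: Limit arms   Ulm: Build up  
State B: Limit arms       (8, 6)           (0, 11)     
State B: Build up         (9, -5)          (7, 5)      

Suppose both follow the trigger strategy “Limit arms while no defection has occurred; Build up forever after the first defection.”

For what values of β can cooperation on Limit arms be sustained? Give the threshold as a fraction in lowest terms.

5/6

State B's threshold: (9−8)/(9−7) = 1/2.
Ulm's threshold: (11−6)/(11−5) = 5/6.
1/2 < 5/6, so Ulm binds and β* = 5/6.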